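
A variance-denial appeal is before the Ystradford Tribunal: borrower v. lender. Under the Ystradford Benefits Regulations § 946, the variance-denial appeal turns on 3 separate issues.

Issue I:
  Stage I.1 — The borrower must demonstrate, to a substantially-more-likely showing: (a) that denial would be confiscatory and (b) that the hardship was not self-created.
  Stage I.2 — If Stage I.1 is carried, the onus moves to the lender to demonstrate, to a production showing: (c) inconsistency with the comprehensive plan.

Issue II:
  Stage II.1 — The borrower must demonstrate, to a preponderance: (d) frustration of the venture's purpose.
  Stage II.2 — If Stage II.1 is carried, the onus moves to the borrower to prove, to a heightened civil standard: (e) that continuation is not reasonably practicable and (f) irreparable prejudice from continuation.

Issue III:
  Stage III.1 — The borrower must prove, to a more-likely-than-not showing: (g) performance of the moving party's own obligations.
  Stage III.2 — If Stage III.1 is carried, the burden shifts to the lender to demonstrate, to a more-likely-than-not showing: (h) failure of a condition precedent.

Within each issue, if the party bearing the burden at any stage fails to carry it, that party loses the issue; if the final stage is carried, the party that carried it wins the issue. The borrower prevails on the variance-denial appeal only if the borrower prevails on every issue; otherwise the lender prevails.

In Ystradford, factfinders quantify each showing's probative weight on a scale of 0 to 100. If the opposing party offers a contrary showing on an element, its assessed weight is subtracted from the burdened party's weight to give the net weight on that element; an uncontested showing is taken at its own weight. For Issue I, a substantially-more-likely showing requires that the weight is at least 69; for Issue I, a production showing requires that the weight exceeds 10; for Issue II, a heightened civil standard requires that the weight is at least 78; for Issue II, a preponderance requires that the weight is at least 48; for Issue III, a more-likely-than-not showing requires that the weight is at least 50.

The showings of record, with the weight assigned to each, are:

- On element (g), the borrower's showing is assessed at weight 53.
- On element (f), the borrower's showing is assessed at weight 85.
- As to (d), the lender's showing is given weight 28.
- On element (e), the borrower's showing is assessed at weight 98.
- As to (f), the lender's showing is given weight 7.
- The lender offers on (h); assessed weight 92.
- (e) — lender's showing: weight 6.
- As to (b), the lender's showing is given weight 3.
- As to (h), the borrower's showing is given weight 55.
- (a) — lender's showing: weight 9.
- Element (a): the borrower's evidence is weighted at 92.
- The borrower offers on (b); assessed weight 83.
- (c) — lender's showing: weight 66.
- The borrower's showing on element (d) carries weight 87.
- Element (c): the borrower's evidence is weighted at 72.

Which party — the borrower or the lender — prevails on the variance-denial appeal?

— Issue I —
At Stage I.1 the borrower must meet a substantially-more-likely showing (weight is at least 69): on (a) the weight is 92 less the opposing 9 gives net 83, which does reach 69, so (a) meets the standard; on (b) the weight is 83 less the opposing 3 gives net 80, ≥ 69, so (b) meets the standard.
  All elements met. The burden passes to the lender.
At Stage I.2 the lender must meet a production showing (weight exceeds 10): on (c) the weight is 66 less the opposing 72 gives net -6, ≤ 10, so (c) does not meet the standard.
  Stage I.2 not carried; the lender fails its burden.
The analysis ends at Stage I.2; the borrower prevails on this issue.
— Issue II —
At Stage II.1 the borrower must meet a preponderance (weight is at least 48): on (d) the weight is 87 less the opposing 28 gives net 59, ≥ 48, so (d) meets the standard.
  Stage II.1 is satisfied; the borrower continues to bear the burden.
At Stage II.2 the borrower must meet a heightened civil standard (weight is at least 78): on (e) the weight is 98 less the opposing 6 gives net 92, ≥ 78, so (e) meets the standard; on (f) the weight is 85 less the opposing 7 gives net 78, ≥ 78, so (f) meets the standard.
  The borrower carries the last stage.
All stages carried — the borrower prevails on this issue.
— Issue III —
Stage III.1 — burden on borrower; standard: a more-likely-than-not showing (weight is at least 50).
    (g): 53 ≥ 50 [met]
  Stage III.1 carried; the burden shifts to the lender.
Stage III.2 — burden on lender; standard: a more-likely-than-not showing (weight is at least 50).
    (h): 92 − 55 = 37 < 50 [not met]
  Not every element is met, so the lender fails to carry Stage III.2.
The analysis ends at Stage III.2; the borrower prevails on this issue.
Per-issue: Issue I → borrower; Issue II → borrower; Issue III → borrower. The borrower must prevail on every issue; overall, the borrower prevails.

borrower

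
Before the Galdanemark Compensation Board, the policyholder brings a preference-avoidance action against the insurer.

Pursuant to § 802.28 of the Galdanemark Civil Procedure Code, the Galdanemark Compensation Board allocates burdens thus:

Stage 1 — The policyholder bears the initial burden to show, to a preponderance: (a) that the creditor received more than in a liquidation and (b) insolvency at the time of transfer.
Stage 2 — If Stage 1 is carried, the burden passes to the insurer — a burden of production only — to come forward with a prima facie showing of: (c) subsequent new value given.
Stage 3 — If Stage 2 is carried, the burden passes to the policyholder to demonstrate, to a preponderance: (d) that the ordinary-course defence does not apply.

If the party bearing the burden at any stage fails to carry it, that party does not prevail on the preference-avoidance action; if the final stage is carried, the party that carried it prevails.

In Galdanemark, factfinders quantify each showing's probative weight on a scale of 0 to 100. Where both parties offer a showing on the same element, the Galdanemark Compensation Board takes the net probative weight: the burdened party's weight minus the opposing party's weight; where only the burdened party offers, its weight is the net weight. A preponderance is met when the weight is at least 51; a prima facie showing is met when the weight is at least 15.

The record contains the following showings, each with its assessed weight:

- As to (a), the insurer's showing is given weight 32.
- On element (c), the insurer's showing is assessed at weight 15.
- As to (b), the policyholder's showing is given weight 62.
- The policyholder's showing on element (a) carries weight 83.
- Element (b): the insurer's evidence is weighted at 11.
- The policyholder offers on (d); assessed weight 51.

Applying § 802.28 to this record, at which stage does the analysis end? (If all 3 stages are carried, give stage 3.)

Stage 1 — burden on policyholder; standard: a preponderance (weight is at least 51).
    (a): 83 − 32 = 51 ≥ 51 [met]
    (b): 62 − 11 = 51 ≥ 51 [met]
  All elements met. The burden passes to the insurer.
Stage 2 — burden on insurer; standard: a prima facie showing (weight is at least 15).
    (c): 15 ≥ 15 [met]
  Stage 2 is satisfied; the onus moves to the policyholder.
Stage 3 — burden on policyholder; standard: a preponderance (weight is at least 51).
    (d): 51 ≥ 51 [met]
  All elements met at the final stage.
Every stage carried; the policyholder prevails.

stage 3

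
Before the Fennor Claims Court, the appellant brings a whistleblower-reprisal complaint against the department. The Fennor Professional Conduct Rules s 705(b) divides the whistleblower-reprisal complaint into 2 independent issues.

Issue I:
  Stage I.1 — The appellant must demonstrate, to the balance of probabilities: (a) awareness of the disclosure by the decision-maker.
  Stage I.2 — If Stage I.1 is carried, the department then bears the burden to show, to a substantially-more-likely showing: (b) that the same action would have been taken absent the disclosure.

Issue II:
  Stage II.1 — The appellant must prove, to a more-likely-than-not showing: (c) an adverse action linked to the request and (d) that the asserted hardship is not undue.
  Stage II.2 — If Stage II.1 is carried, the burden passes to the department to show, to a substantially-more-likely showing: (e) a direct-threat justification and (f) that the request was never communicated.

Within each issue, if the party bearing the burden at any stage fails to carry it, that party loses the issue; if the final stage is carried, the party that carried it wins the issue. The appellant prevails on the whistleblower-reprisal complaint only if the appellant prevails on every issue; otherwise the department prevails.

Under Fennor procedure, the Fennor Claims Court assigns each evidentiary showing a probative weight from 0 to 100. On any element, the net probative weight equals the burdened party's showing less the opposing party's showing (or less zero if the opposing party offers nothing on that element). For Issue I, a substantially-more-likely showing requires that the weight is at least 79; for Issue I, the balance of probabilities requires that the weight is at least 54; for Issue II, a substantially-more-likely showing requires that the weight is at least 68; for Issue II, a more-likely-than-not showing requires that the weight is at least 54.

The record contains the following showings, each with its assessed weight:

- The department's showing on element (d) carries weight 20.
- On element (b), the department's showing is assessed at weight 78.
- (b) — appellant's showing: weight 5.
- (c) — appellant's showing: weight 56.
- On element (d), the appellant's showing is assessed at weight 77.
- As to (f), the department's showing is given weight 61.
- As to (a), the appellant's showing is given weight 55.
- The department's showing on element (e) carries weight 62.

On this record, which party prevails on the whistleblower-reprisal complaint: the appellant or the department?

appellant

— Issue I —
At Stage I.1 the appellant must meet the balance of probabilities (weight is at least 54): on (a) the weight is 55, which does reach 54, so (a) meets the standard.
  The appellant carries Stage I.1; the department now bears the burden.
At Stage I.2 the department must meet a substantially-more-likely showing (weight is at least 79): on (b) the weight is 78 less the opposing 5 gives net 73, < 79, so (b) does not meet the standard.
  Not every element is met, so the department fails to carry Stage I.2.
The analysis ends at Stage I.2; the appellant prevails on this issue.
— Issue II —
Stage II.1 — burden on appellant; standard: a more-likely-than-not showing (weight is at least 54).
    (c): 56 ≥ 54 [met]
    (d): 77 − 20 = 57 ≥ 54 [met]
  The appellant carries Stage II.1; the department now bears the burden.
Stage II.2 — burden on department; standard: a substantially-more-likely showing (weight is at least 68).
    (e): 62 < 68 [not met]
    (f): 61 < 68 [not met]
  The department does not carry Stage II.2.
So the appellant prevails on this issue.
Per-issue: Issue I → appellant; Issue II → appellant. The appellant must prevail on every issue; overall, the appellant prevails.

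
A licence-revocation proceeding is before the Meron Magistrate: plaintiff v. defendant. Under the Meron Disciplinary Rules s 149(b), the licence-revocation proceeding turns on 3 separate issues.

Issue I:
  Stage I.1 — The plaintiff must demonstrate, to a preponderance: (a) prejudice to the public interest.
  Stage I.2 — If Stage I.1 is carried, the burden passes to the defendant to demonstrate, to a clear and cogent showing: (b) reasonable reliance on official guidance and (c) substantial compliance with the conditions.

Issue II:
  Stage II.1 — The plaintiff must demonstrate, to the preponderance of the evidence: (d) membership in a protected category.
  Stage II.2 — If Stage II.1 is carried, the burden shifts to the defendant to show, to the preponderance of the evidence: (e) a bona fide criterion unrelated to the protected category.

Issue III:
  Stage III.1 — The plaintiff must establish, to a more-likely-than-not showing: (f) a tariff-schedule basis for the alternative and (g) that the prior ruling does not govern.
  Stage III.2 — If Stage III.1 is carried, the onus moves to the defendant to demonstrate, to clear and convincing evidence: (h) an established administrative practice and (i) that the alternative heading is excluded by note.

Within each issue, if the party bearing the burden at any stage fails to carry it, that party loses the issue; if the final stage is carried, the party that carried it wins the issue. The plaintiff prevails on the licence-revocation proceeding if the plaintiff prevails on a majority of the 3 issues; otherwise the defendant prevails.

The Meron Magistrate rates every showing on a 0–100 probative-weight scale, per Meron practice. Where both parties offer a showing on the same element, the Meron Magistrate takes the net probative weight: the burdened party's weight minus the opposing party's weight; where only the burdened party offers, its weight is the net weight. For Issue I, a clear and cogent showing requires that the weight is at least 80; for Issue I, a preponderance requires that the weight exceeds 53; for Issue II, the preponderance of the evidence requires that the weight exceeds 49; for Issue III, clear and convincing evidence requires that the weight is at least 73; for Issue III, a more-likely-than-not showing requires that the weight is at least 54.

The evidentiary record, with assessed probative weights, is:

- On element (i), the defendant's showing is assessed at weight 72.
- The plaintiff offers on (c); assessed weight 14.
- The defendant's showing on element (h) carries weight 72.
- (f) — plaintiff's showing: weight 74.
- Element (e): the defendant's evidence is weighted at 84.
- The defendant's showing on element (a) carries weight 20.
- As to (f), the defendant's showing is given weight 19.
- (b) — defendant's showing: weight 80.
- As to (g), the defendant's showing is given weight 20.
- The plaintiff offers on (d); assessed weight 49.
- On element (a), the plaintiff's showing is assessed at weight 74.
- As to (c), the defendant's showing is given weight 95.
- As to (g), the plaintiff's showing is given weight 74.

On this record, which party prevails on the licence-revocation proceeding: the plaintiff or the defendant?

defendant

— Issue I —
Stage I.1 (plaintiff, a preponderance, weight exceeds 53): (a) net 74−20=54 > 53 — meets.
  Stage I.1 carried; the burden shifts to the defendant.
Stage I.2 (defendant, a clear and cogent showing, weight is at least 80): (b) 80 ≥ 80 — meets; (c) net 95−14=81 ≥ 80 — meets.
  All elements met at the final stage.
With every stage satisfied, the defendant prevails on this issue.
— Issue II —
At Stage II.1 the plaintiff must meet the preponderance of the evidence (weight exceeds 49): on (d) the weight is 49, which does not exceed 49, so (d) does not meet the standard.
  The plaintiff does not carry Stage II.1.
The analysis ends at Stage II.1; the defendant prevails on this issue.
— Issue III —
Stage III.1 — burden on plaintiff; standard: a more-likely-than-not showing (weight is at least 54).
    (f): 74 − 19 = 55 ≥ 54 [met]
    (g): 74 − 20 = 54 ≥ 54 [met]
  All elements met. The burden passes to the defendant.
Stage III.2 — burden on defendant; standard: clear and convincing evidence (weight is at least 73).
    (h): 72 < 73 [not met]
    (i): 72 < 73 [not met]
  Not every element is met, so the defendant fails to carry Stage III.2.
The analysis ends at Stage III.2; the plaintiff prevails on this issue.
Per-issue: Issue I → defendant; Issue II → defendant; Issue III → plaintiff. The plaintiff must prevail on a majority of issues; overall, the defendant prevails.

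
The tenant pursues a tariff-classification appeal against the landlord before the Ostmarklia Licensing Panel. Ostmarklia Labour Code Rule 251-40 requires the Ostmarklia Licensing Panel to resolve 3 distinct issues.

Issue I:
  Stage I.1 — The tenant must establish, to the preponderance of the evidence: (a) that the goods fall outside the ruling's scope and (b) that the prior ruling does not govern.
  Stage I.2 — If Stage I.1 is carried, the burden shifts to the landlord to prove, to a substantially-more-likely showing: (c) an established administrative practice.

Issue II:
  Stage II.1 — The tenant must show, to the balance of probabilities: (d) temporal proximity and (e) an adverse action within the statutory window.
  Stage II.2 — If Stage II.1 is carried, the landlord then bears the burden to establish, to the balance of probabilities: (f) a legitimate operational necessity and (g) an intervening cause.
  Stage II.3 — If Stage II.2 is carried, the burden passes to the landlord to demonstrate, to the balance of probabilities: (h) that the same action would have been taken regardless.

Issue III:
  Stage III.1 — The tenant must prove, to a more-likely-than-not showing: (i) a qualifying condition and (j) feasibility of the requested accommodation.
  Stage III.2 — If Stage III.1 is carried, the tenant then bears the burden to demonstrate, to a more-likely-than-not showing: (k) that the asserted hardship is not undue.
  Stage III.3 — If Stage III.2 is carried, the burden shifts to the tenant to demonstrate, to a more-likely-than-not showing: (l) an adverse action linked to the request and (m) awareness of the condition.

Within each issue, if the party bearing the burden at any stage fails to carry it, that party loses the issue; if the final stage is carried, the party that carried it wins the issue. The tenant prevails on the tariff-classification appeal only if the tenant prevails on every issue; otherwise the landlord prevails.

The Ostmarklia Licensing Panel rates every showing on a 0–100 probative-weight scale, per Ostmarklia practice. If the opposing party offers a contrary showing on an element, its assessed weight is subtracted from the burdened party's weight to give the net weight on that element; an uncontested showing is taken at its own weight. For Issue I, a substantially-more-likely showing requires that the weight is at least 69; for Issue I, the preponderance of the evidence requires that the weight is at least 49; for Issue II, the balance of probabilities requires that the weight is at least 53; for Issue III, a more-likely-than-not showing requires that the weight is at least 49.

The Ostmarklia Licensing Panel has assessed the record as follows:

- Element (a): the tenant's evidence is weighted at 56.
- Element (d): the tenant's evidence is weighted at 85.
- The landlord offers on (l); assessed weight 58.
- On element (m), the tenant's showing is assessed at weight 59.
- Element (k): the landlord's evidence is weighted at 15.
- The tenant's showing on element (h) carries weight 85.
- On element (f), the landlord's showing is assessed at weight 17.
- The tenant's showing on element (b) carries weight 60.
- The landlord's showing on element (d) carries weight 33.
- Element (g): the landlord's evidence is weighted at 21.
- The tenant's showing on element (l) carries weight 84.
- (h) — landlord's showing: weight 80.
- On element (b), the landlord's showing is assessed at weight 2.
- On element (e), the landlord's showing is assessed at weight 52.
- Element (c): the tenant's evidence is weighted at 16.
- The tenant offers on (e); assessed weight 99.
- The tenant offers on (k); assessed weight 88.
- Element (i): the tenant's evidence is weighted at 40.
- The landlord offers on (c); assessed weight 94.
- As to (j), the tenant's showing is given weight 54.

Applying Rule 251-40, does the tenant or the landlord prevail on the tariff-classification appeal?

landlord

— Issue I —
Stage I.1 (tenant, the preponderance of the evidence, weight is at least 49): (a) 56 ≥ 49 — meets; (b) net 60−2=58 ≥ 49 — meets.
  The tenant carries Stage I.1; the landlord now bears the burden.
Stage I.2 (landlord, a substantially-more-likely showing, weight is at least 69): (c) net 94−16=78 ≥ 69 — meets.
  All elements met at the final stage.
All stages carried — the landlord prevails on this issue.
— Issue II —
At Stage II.1 the tenant must meet the balance of probabilities (weight is at least 53): on (d) the weight is 85 less the opposing 33 gives net 52, which does not reach 53, so (d) does not meet the standard; on (e) the weight is 99 less the opposing 52 gives net 47, < 53, so (e) does not meet the standard.
  Not every element is met, so the tenant fails to carry Stage II.1.
The landlord prevails on this issue.
— Issue III —
At Stage III.1 the tenant must meet a more-likely-than-not showing (weight is at least 49): on (i) the weight is 40, which does not reach 49, so (i) does not meet the standard; on (j) the weight is 54, ≥ 49, so (j) meets the standard.
  Stage III.1 not carried; the tenant fails its burden.
The landlord prevails on this issue.
Per-issue: Issue I → landlord; Issue II → landlord; Issue III → landlord. The tenant must prevail on every issue; overall, the landlord prevails.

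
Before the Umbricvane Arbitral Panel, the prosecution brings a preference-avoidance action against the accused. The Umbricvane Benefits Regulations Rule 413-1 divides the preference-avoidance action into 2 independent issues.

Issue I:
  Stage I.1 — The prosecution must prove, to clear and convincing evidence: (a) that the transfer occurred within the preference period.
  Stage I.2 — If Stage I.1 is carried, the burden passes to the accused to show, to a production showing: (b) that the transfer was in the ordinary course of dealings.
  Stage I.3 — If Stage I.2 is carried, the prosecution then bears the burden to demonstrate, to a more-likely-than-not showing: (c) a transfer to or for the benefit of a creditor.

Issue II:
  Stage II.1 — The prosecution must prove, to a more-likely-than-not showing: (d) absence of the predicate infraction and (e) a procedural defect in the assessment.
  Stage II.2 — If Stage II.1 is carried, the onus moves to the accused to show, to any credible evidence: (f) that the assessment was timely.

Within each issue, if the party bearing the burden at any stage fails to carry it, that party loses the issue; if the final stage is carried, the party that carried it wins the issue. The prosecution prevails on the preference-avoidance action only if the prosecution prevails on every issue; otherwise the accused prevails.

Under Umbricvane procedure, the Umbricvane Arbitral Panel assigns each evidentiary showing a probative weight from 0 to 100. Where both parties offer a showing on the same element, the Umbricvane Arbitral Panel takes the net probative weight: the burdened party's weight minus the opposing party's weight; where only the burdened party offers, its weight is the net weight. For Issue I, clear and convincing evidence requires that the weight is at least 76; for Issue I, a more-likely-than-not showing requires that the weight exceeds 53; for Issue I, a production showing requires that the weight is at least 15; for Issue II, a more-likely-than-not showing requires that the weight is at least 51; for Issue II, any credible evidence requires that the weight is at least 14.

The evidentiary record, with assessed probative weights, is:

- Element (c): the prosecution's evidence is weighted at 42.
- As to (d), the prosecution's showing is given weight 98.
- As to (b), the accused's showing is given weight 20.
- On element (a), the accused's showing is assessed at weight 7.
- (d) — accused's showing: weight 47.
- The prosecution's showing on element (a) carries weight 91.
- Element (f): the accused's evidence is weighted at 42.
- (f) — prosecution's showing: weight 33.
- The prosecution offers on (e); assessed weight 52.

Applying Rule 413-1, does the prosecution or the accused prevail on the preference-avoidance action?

accused

— Issue I —
Stage I.1 (prosecution, clear and convincing evidence, weight is at least 76): (a) net 91−7=84 ≥ 76 — meets.
  Stage I.1 is satisfied; the onus moves to the accused.
Stage I.2 (accused, a production showing, weight is at least 15): (b) 20 ≥ 15 — meets.
  All elements met. The burden passes to the prosecution.
Stage I.3 (prosecution, a more-likely-than-not showing, weight exceeds 53): (c) 42 ≤ 53 — fails.
  Stage I.3 not carried; the prosecution fails its burden.
The analysis ends at Stage I.3; the accused prevails on this issue.
— Issue II —
Stage II.1 (prosecution, a more-likely-than-not showing, weight is at least 51): (d) net 98−47=51 ≥ 51 — meets; (e) 52 ≥ 51 — meets.
  The prosecution carries Stage II.1; the accused now bears the burden.
Stage II.2 (accused, any credible evidence, weight is at least 14): (f) net 42−33=9 < 14 — fails.
  Not every element is met, so the accused fails to carry Stage II.2.
The analysis ends at Stage II.2; the prosecution prevails on this issue.
Per-issue: Issue I → accused; Issue II → prosecution. The prosecution must prevail on every issue; overall, the accused prevails.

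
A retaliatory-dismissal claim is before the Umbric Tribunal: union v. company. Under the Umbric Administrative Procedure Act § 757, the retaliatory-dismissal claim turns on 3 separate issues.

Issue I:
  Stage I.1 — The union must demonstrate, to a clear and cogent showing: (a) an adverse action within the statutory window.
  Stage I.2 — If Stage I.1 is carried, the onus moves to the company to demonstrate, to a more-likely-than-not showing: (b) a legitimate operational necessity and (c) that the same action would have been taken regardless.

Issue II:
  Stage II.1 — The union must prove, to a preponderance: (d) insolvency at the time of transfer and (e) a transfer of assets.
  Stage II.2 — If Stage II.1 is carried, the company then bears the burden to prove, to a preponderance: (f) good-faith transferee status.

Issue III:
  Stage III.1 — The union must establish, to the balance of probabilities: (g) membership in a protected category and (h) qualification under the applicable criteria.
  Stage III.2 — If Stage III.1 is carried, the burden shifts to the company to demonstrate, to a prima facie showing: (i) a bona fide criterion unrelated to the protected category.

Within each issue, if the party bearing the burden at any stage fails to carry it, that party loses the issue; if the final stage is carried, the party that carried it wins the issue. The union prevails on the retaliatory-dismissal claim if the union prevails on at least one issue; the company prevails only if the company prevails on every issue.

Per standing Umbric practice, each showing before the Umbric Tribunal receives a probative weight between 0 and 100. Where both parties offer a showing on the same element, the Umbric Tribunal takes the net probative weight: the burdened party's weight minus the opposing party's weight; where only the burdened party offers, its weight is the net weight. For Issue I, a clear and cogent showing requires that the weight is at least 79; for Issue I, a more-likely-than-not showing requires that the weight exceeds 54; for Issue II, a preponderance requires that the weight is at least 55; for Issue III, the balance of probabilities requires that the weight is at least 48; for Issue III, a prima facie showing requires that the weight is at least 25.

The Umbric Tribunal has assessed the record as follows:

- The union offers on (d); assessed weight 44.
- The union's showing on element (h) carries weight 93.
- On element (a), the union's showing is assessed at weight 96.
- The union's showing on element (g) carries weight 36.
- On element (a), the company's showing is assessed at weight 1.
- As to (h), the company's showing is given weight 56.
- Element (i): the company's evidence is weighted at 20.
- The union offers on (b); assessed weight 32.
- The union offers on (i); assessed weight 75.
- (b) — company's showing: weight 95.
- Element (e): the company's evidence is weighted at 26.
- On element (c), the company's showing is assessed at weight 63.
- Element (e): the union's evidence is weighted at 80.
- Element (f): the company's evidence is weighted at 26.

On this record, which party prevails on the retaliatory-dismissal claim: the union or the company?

company

— Issue I —
At Stage I.1 the union must meet a clear and cogent showing (weight is at least 79): on (a) the weight is 96 less the opposing 1 gives net 95, which does reach 79, so (a) meets the standard.
  All elements met. The burden passes to the company.
At Stage I.2 the company must meet a more-likely-than-not showing (weight exceeds 54): on (b) the weight is 95 less the opposing 32 gives net 63, > 54, so (b) meets the standard; on (c) the weight is 63, which does exceed 54, so (c) meets the standard.
  The company carries the last stage.
All stages carried — the company prevails on this issue.
— Issue II —
Stage II.1 — burden on union; standard: a preponderance (weight is at least 55).
    (d): 44 < 55 [not met]
    (e): 80 − 26 = 54 < 55 [not met]
  Not every element is met, so the union fails to carry Stage II.1.
The analysis ends at Stage II.1; the company prevails on this issue.
— Issue III —
At Stage III.1 the union must meet the balance of probabilities (weight is at least 48): on (g) the weight is 36, which does not reach 48, so (g) does not meet the standard; on (h) the weight is 93 less the opposing 56 gives net 37, < 48, so (h) does not meet the standard.
  The union does not carry Stage III.1.
So the company prevails on this issue.
Per-issue: Issue I → company; Issue II → company; Issue III → company. The union must prevail on at least one issue; overall, the company prevails.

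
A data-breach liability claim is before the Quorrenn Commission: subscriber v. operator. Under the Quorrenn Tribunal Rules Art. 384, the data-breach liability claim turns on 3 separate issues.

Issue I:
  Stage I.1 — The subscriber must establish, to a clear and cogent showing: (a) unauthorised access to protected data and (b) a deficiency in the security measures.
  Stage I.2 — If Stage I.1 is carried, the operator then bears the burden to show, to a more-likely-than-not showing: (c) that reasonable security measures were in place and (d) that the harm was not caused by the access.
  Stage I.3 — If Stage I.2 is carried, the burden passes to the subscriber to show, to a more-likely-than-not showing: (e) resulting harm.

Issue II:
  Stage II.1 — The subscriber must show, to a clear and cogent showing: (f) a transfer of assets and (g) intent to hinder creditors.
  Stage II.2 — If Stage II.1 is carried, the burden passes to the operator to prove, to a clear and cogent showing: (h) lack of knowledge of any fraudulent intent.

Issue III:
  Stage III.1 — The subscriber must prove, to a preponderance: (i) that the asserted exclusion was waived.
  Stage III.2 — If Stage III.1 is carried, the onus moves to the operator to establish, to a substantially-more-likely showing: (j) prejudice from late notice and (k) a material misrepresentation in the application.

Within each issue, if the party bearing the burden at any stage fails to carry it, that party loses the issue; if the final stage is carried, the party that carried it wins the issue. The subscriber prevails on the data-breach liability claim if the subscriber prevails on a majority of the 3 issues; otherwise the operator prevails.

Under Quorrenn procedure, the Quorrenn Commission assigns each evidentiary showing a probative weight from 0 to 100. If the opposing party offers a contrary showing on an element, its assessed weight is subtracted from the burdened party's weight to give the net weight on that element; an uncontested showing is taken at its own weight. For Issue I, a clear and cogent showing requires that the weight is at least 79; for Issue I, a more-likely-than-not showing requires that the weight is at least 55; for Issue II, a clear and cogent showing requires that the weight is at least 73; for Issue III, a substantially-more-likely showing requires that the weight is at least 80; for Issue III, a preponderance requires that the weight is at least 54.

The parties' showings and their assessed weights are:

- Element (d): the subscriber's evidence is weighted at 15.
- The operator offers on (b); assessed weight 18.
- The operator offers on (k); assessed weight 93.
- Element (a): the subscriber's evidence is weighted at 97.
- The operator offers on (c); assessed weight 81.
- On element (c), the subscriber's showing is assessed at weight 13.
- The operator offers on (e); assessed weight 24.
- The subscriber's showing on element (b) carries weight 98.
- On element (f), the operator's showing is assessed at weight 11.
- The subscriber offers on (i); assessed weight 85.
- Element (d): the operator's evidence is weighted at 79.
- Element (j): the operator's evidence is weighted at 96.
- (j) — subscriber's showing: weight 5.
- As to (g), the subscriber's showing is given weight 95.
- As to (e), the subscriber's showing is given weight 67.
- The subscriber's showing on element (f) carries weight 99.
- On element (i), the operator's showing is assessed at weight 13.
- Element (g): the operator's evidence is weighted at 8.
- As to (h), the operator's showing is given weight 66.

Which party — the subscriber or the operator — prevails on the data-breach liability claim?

operator

— Issue I —
Stage I.1 (subscriber, a clear and cogent showing, weight is at least 79): (a) 97 ≥ 79 — meets; (b) net 98−18=80 ≥ 79 — meets.
  All elements met. The burden passes to the operator.
Stage I.2 (operator, a more-likely-than-not showing, weight is at least 55): (c) net 81−13=68 ≥ 55 — meets; (d) net 79−15=64 ≥ 55 — meets.
  The operator carries Stage I.2; the subscriber now bears the burden.
Stage I.3 (subscriber, a more-likely-than-not showing, weight is at least 55): (e) net 67−24=43 < 55 — fails.
  Not every element is met, so the subscriber fails to carry Stage I.3.
So the operator prevails on this issue.
— Issue II —
Stage II.1 (subscriber, a clear and cogent showing, weight is at least 73): (f) net 99−11=88 ≥ 73 — meets; (g) net 95−8=87 ≥ 73 — meets.
  All elements met. The burden passes to the operator.
Stage II.2 (operator, a clear and cogent showing, weight is at least 73): (h) 66 < 73 — fails.
  Stage II.2 not carried; the operator fails its burden.
The analysis ends at Stage II.2; the subscriber prevails on this issue.
— Issue III —
Stage III.1 (subscriber, a preponderance, weight is at least 54): (i) net 85−13=72 ≥ 54 — meets.
  The subscriber carries Stage III.1; the operator now bears the burden.
Stage III.2 (operator, a substantially-more-likely showing, weight is at least 80): (j) net 96−5=91 ≥ 80 — meets; (k) 93 ≥ 80 — meets.
  The operator carries the last stage.
Every stage carried; the operator prevails on this issue.
Per-issue: Issue I → operator; Issue II → subscriber; Issue III → operator. The subscriber must prevail on a majority of issues; overall, the operator prevails.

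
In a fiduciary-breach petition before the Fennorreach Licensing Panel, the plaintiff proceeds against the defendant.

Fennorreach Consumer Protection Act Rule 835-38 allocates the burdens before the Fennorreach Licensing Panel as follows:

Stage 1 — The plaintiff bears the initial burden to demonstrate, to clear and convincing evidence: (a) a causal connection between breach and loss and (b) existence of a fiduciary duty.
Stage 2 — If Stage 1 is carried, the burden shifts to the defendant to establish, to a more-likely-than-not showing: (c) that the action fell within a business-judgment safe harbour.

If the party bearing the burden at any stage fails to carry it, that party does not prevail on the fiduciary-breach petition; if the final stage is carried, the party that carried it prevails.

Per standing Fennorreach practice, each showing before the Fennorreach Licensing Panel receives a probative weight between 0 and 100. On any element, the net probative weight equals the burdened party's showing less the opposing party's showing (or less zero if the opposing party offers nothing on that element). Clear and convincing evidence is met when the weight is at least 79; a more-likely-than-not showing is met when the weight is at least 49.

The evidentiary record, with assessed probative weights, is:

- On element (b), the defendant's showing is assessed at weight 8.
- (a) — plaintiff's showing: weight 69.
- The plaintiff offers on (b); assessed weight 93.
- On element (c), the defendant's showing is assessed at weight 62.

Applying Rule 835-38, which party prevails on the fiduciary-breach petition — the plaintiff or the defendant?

At Stage 1 the plaintiff must meet clear and convincing evidence (weight is at least 79): on (a) the weight is 69, which does not reach 79, so (a) does not meet the standard; on (b) the weight is 93 less the opposing 8 gives net 85, which does reach 79, so (b) meets the standard.
  Not every element is met, so the plaintiff fails to carry Stage 1.
The analysis ends at Stage 1; the defendant prevails.

defendant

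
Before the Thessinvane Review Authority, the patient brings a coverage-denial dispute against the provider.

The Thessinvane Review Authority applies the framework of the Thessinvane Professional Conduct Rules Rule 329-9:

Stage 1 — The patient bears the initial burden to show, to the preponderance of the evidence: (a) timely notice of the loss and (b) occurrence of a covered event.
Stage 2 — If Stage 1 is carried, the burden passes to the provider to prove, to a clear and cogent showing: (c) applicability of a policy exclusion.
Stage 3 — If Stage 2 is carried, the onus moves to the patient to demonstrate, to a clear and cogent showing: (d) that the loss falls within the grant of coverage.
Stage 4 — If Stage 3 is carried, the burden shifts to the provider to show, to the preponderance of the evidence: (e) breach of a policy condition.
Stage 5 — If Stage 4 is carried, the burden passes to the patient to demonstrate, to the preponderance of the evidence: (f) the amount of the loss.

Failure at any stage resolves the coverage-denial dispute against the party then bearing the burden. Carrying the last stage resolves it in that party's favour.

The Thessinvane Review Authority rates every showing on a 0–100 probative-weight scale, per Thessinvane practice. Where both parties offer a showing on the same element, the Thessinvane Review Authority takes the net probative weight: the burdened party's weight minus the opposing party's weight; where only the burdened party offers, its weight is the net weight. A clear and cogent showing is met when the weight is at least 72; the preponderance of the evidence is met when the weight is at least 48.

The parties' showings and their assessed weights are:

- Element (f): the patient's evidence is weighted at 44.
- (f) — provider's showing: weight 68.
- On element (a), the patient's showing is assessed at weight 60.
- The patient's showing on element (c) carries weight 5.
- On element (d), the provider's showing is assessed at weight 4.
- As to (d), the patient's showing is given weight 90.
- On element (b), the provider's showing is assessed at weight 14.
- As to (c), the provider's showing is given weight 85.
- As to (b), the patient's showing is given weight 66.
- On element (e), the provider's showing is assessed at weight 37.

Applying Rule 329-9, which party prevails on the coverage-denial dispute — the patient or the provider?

Stage 1 (patient, the preponderance of the evidence, weight is at least 48): (a) 60 ≥ 48 — meets; (b) net 66−14=52 ≥ 48 — meets.
  Stage 1 is satisfied; the onus moves to the provider.
Stage 2 (provider, a clear and cogent showing, weight is at least 72): (c) net 85−5=80 ≥ 72 — meets.
  Stage 2 carried; the burden shifts to the patient.
Stage 3 (patient, a clear and cogent showing, weight is at least 72): (d) net 90−4=86 ≥ 72 — meets.
  Stage 3 carried; the burden shifts to the provider.
Stage 4 (provider, the preponderance of the evidence, weight is at least 48): (e) 37 < 48 — fails.
  The provider does not carry Stage 4.
The patient prevails.

patient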